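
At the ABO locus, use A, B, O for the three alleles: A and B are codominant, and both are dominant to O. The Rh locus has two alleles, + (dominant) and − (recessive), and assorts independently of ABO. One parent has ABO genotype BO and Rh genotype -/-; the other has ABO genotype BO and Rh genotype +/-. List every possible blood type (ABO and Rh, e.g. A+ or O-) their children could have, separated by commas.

Gametes from BO × BO give offspring ABO genotypes BB, BO, OO, i.e. phenotypes O, B.
Rh cross -/- × +/- → phenotypes Rh+, Rh-.
Combining independently: O+, O-, B+, B-.

O+, O-, B+, B-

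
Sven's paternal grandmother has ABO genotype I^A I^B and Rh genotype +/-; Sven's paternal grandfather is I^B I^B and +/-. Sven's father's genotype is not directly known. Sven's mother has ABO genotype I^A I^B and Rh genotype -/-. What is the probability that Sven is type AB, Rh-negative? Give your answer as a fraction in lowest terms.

1/4

Sven's father's ABO genotype from I^A I^B × I^B I^B: 1/2 I^A I^B, 1/2 I^B I^B.
Crossing each possibility with the mother I^A I^B and summing P(type AB): 1/2·1/2 + 1/2·1/2 = 1/2.
Similarly for Rh via the father's Rh distribution: P(Rh-) = 1/2.
Independent loci: 1/2 × 1/2 = 1/4.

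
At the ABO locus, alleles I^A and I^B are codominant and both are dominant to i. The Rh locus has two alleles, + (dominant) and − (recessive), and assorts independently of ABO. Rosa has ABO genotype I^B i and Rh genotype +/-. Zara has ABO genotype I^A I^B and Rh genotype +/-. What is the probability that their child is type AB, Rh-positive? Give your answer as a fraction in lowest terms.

ABO cross I^B i × I^A I^B → offspring phenotypes: 1/4 A, 1/2 B, 1/4 AB.
Rh cross +/- × +/- → 3/4 Rh+, 1/4 Rh-.
Independent loci: P(type AB, Rh-positive) = 1/4 × 3/4 = 3/16.

3/16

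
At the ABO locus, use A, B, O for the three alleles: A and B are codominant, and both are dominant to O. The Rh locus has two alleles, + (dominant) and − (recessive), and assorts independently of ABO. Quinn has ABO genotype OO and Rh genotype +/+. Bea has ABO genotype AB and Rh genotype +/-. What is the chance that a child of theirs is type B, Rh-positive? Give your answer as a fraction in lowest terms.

ABO cross OO × AB → offspring phenotypes: 1/2 A, 1/2 B.
Rh cross +/+ × +/- → 1 Rh+.
Independent loci: P(type B, Rh-positive) = 1/2 × 1 = 1/2.

1/2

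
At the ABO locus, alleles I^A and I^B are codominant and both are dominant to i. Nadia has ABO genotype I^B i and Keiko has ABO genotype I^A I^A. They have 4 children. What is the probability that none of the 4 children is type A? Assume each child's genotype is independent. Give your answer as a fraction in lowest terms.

1/16

ABO cross I^B i × I^A I^A → 1/2 A, 1/2 AB.
So P(type A) = 1/2 per child.
P(not type A) = 1/2 for one child; (1/2)^4 = 1/16.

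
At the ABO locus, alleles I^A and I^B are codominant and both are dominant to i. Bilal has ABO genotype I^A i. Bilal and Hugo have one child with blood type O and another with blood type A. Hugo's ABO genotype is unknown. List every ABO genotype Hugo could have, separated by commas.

For each candidate genotype of Hugo, check whether crossing it with I^A i can produce every observed child phenotype.
  I^A I^A → possible child types {A} ✗
  I^A I^B → possible child types {A, B, AB} ✗
  I^A i → possible child types {O, A} ✓
  I^B I^B → possible child types {B, AB} ✗
  I^B i → possible child types {O, A, B, AB} ✓
  i i → possible child types {O, A} ✓

I^A i, I^B i, i i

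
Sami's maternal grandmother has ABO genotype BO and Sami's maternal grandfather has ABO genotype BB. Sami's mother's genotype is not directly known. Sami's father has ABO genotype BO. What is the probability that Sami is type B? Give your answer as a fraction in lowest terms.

Sami's mother's ABO genotype from BO × BB: 1/2 BB, 1/2 BO.
Crossing each possibility with the father BO and summing P(type B): 1/2·1 + 1/2·3/4 = 7/8.

7/8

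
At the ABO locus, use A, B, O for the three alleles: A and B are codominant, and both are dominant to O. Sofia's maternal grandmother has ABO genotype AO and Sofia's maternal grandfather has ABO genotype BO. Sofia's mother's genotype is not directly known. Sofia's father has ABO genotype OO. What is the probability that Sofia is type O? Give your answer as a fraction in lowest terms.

1/2

Sofia's mother's ABO genotype from AO × BO: 1/4 AB, 1/4 AO, 1/4 BO, 1/4 OO.
Crossing each possibility with the father OO and summing P(type O): 1/4·0 + 1/4·1/2 + 1/4·1/2 + 1/4·1 = 1/2.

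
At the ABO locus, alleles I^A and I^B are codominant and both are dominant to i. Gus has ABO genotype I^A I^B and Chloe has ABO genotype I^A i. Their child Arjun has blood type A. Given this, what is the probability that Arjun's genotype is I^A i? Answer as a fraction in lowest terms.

1/2

Cross I^A I^B × I^A i → 1/4 I^A I^A, 1/4 I^A I^B, 1/4 I^A i, 1/4 I^B i.
Type-A genotypes among offspring: I^A I^A (1/4), I^A i (1/4); total 1/2.
P(I^A i | type A) = (1/4) / (1/2) = 1/2.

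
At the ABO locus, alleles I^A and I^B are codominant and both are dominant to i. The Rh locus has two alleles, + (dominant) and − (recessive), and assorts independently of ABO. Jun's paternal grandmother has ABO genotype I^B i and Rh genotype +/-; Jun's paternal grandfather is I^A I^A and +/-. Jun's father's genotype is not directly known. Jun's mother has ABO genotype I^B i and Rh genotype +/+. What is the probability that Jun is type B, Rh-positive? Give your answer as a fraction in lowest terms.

3/8

Jun's father's ABO genotype from I^B i × I^A I^A: 1/2 I^A I^B, 1/2 I^A i.
Crossing each possibility with the mother I^B i and summing P(type B): 1/2·1/2 + 1/2·1/4 = 3/8.
Similarly for Rh via the father's Rh distribution: P(Rh+) = 1.
Independent loci: 3/8 × 1 = 3/8.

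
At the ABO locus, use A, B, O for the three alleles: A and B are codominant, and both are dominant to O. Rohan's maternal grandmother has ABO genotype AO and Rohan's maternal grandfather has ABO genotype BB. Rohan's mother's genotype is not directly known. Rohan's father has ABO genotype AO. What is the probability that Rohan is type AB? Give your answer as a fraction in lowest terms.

Rohan's mother's ABO genotype from AO × BB: 1/2 AB, 1/2 BO.
Crossing each possibility with the father AO and summing P(type AB): 1/2·1/4 + 1/2·1/4 = 1/4.

1/4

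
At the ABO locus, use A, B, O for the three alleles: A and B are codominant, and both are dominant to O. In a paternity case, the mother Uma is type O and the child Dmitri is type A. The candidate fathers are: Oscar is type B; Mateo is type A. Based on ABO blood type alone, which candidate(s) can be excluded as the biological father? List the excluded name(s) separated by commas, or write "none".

A candidate is excluded only if no genotype consistent with his phenotype could produce a type A child with a type O mother.
Oscar (type B): no genotype consistent with that phenotype can produce a type-A child with a type-O mother.

Oscar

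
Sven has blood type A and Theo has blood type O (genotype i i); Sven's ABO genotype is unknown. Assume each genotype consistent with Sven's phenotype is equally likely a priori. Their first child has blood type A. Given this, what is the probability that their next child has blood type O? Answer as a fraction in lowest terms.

1/6

Possible genotypes: Sven ∈ {I^A I^A, I^A i}; Theo ∈ {i i}.
Weight each parental genotype pair by prior × P(type-A child):
  I^A I^A × i i: posterior weight 2/3; P(next child type O) = 0.
  I^A i × i i: posterior weight 1/3; P(next child type O) = 1/2.
Weighted sum = 1/6.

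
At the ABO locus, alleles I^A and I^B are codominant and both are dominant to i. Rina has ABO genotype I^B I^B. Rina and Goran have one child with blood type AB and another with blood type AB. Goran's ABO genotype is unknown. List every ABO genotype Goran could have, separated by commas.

For each candidate genotype of Goran, check whether crossing it with I^B I^B can produce every observed child phenotype.
  I^A I^A → possible child types {AB} ✓
  I^A I^B → possible child types {B, AB} ✓
  I^A i → possible child types {B, AB} ✓
  I^B I^B → possible child types {B} ✗
  I^B i → possible child types {B} ✗
  i i → possible child types {B} ✗

I^A I^A, I^A I^B, I^A i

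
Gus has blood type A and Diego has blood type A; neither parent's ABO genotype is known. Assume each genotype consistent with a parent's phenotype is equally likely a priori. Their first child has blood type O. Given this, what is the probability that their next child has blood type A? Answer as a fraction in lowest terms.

Possible genotypes: Gus ∈ {AA, AO}; Diego ∈ {AA, AO}.
Weight each parental genotype pair by prior × P(type-O child):
  AO × AO: posterior weight 1; P(next child type A) = 3/4.
Weighted sum = 3/4.

3/4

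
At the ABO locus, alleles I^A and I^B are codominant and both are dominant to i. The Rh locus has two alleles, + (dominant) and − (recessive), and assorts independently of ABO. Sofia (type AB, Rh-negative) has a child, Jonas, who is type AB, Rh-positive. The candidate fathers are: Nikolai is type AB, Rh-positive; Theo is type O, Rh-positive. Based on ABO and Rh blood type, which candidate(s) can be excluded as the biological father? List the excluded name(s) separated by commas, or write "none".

Theo

A candidate is excluded only if no genotype consistent with his phenotype could produce a type AB, Rh-positive child with a type AB, Rh-negative mother.
Theo (type O, Rh+): no genotype consistent with that phenotype can produce a type-AB Rh+ child with a type-AB mother.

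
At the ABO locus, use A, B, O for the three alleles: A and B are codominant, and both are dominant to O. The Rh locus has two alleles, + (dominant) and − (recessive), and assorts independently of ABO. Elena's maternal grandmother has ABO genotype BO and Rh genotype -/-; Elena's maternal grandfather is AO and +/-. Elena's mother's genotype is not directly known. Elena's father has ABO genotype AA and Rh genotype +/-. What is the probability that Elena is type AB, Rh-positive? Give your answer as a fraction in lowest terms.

5/32

Elena's mother's ABO genotype from BO × AO: 1/4 AB, 1/4 AO, 1/4 BO, 1/4 OO.
Crossing each possibility with the father AA and summing P(type AB): 1/4·1/2 + 1/4·0 + 1/4·1/2 + 1/4·0 = 1/4.
Similarly for Rh via the mother's Rh distribution: P(Rh+) = 5/8.
Independent loci: 1/4 × 5/8 = 5/32.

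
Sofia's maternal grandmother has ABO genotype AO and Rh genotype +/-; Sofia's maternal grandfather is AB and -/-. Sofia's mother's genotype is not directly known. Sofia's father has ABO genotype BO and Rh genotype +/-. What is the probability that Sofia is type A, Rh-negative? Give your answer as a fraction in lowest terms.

Sofia's mother's ABO genotype from AO × AB: 1/4 AA, 1/4 AB, 1/4 AO, 1/4 BO.
Crossing each possibility with the father BO and summing P(type A): 1/4·1/2 + 1/4·1/4 + 1/4·1/4 + 1/4·0 = 1/4.
Similarly for Rh via the mother's Rh distribution: P(Rh-) = 3/8.
Independent loci: 1/4 × 3/8 = 3/32.

3/32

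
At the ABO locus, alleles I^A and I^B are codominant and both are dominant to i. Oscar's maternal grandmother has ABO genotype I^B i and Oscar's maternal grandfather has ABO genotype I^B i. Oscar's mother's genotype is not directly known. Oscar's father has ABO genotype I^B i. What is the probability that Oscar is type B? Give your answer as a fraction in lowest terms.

Oscar's mother's ABO genotype from I^B i × I^B i: 1/4 I^B I^B, 1/2 I^B i, 1/4 i i.
Crossing each possibility with the father I^B i and summing P(type B): 1/4·1 + 1/2·3/4 + 1/4·1/2 = 3/4.

3/4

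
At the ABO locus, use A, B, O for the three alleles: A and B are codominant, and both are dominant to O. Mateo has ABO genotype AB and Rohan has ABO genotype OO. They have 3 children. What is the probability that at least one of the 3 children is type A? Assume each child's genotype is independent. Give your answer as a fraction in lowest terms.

ABO cross AB × OO → 1/2 A, 1/2 B.
So P(type A) = 1/2 per child.
P(none) = (1/2)^3 = 1/8; P(at least one) = 1 − 1/8 = 7/8.

7/8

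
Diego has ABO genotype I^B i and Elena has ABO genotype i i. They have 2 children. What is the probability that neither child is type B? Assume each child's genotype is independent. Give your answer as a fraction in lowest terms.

ABO cross I^B i × i i → 1/2 O, 1/2 B.
So P(type B) = 1/2 per child.
P(not type B) = 1/2 for one child; (1/2)^2 = 1/4.

1/4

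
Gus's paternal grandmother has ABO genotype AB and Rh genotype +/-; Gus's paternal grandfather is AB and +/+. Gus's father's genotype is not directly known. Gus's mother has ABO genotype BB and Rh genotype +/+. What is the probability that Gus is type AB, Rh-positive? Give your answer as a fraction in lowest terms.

1/2

Gus's father's ABO genotype from AB × AB: 1/4 AA, 1/2 AB, 1/4 BB.
Crossing each possibility with the mother BB and summing P(type AB): 1/4·1 + 1/2·1/2 + 1/4·0 = 1/2.
Similarly for Rh via the father's Rh distribution: P(Rh+) = 1.
Independent loci: 1/2 × 1 = 1/2.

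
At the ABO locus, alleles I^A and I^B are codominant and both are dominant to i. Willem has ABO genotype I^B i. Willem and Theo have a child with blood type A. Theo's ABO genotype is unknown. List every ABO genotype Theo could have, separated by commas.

For each candidate genotype of Theo, check whether crossing it with I^B i can produce every observed child phenotype.
  I^A I^A → possible child types {A, AB} ✓
  I^A I^B → possible child types {A, B, AB} ✓
  I^A i → possible child types {O, A, B, AB} ✓
  I^B I^B → possible child types {B} ✗
  I^B i → possible child types {O, B} ✗
  i i → possible child types {O, B} ✗

I^A I^A, I^A I^B, I^A i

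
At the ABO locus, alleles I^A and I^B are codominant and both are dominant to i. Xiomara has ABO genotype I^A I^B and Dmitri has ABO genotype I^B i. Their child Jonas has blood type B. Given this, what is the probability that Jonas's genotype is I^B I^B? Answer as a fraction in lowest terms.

Cross I^A I^B × I^B i → 1/4 I^A I^B, 1/4 I^A i, 1/4 I^B I^B, 1/4 I^B i.
Type-B genotypes among offspring: I^B I^B (1/4), I^B i (1/4); total 1/2.
P(I^B I^B | type B) = (1/4) / (1/2) = 1/2.

1/2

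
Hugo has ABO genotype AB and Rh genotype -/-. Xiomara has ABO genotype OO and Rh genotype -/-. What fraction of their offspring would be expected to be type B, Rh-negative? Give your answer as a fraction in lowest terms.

1/2

ABO cross AB × OO → offspring phenotypes: 1/2 A, 1/2 B.
Rh cross -/- × -/- → 1 Rh-.
Independent loci: P(type B, Rh-negative) = 1/2 × 1 = 1/2.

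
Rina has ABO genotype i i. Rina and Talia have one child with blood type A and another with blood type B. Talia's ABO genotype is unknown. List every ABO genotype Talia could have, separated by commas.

For each candidate genotype of Talia, check whether crossing it with i i can produce every observed child phenotype.
  I^A I^A → possible child types {A} ✗
  I^A I^B → possible child types {A, B} ✓
  I^A i → possible child types {O, A} ✗
  I^B I^B → possible child types {B} ✗
  I^B i → possible child types {O, B} ✗
  i i → possible child types {O} ✗

I^A I^B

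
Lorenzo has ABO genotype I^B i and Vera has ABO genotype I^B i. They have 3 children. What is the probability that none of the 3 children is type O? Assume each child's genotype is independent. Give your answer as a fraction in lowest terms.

27/64

ABO cross I^B i × I^B i → 1/4 O, 3/4 B.
So P(type O) = 1/4 per child.
P(not type O) = 3/4 for one child; (3/4)^3 = 27/64.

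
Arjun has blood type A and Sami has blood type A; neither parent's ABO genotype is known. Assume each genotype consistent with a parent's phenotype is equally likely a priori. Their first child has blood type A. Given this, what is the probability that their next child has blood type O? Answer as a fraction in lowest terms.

1/20

Possible genotypes: Arjun ∈ {I^A I^A, I^A i}; Sami ∈ {I^A I^A, I^A i}.
Weight each parental genotype pair by prior × P(type-A child):
  I^A I^A × I^A I^A: posterior weight 4/15; P(next child type O) = 0.
  I^A I^A × I^A i: posterior weight 4/15; P(next child type O) = 0.
  I^A i × I^A I^A: posterior weight 4/15; P(next child type O) = 0.
  I^A i × I^A i: posterior weight 1/5; P(next child type O) = 1/4.
Weighted sum = 1/20.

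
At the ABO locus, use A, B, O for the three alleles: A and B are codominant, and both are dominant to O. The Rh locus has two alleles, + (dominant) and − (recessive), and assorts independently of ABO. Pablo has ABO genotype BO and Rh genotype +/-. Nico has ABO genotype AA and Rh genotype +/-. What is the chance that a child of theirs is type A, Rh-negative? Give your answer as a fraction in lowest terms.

ABO cross BO × AA → offspring phenotypes: 1/2 A, 1/2 AB.
Rh cross +/- × +/- → 3/4 Rh+, 1/4 Rh-.
Independent loci: P(type A, Rh-negative) = 1/2 × 1/4 = 1/8.

1/8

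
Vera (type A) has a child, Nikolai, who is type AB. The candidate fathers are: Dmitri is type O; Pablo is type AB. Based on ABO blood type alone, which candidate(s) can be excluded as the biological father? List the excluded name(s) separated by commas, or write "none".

A candidate is excluded only if no genotype consistent with his phenotype could produce a type AB child with a type A mother.
Dmitri (type O): no genotype consistent with that phenotype can produce a type-AB child with a type-A mother.

Dmitri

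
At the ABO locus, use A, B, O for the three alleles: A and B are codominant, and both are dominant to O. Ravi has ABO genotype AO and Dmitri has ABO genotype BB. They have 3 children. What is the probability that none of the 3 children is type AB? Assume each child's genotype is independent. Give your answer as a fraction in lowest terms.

1/8

ABO cross AO × BB → 1/2 B, 1/2 AB.
So P(type AB) = 1/2 per child.
P(not type AB) = 1/2 for one child; (1/2)^3 = 1/8.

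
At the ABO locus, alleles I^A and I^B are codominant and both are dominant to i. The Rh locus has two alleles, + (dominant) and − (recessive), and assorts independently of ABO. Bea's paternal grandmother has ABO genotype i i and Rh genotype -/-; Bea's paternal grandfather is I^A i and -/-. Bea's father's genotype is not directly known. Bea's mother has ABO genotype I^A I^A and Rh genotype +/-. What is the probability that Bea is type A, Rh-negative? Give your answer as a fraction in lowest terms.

Bea's father's ABO genotype from i i × I^A i: 1/2 I^A i, 1/2 i i.
Crossing each possibility with the mother I^A I^A and summing P(type A): 1/2·1 + 1/2·1 = 1.
Similarly for Rh via the father's Rh distribution: P(Rh-) = 1/2.
Independent loci: 1 × 1/2 = 1/2.

1/2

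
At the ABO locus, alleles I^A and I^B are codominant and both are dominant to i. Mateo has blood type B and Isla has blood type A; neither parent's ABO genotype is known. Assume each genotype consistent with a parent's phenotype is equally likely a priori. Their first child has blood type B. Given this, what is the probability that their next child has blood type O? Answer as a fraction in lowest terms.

Possible genotypes: Mateo ∈ {I^B I^B, I^B i}; Isla ∈ {I^A I^A, I^A i}.
Weight each parental genotype pair by prior × P(type-B child):
  I^B I^B × I^A i: posterior weight 2/3; P(next child type O) = 0.
  I^B i × I^A i: posterior weight 1/3; P(next child type O) = 1/4.
Weighted sum = 1/12.

1/12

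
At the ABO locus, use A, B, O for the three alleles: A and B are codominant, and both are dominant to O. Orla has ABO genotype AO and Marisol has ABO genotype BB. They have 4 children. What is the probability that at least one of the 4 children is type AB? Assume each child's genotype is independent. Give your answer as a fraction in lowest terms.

ABO cross AO × BB → 1/2 B, 1/2 AB.
So P(type AB) = 1/2 per child.
P(none) = (1/2)^4 = 1/16; P(at least one) = 1 − 1/16 = 15/16.

15/16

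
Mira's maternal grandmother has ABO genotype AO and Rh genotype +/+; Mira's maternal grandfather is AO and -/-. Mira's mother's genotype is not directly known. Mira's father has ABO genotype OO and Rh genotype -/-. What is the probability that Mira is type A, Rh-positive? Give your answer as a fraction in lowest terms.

1/4

Mira's mother's ABO genotype from AO × AO: 1/4 AA, 1/2 AO, 1/4 OO.
Crossing each possibility with the father OO and summing P(type A): 1/4·1 + 1/2·1/2 + 1/4·0 = 1/2.
Similarly for Rh via the mother's Rh distribution: P(Rh+) = 1/2.
Independent loci: 1/2 × 1/2 = 1/4.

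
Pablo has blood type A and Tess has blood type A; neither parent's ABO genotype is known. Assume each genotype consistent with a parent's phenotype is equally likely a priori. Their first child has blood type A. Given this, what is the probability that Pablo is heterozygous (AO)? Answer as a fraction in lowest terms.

Possible genotypes: Pablo ∈ {AA, AO}; Tess ∈ {AA, AO}.
Weight each parental genotype pair by prior × P(type-A child):
  AA × AA: posterior weight 4/15.
  AA × AO: posterior weight 4/15.
  AO × AA: posterior weight 4/15.
  AO × AO: posterior weight 1/5.
Sum the posterior weight over pairs where Pablo is AO: 7/15.

7/15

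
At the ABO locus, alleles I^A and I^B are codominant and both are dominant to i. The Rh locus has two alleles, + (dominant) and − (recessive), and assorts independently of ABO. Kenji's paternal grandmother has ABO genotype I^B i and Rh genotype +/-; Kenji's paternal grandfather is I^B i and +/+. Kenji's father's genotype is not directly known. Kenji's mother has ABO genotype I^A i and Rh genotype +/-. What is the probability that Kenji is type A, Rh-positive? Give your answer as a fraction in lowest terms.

Kenji's father's ABO genotype from I^B i × I^B i: 1/4 I^B I^B, 1/2 I^B i, 1/4 i i.
Crossing each possibility with the mother I^A i and summing P(type A): 1/4·0 + 1/2·1/4 + 1/4·1/2 = 1/4.
Similarly for Rh via the father's Rh distribution: P(Rh+) = 7/8.
Independent loci: 1/4 × 7/8 = 7/32.

7/32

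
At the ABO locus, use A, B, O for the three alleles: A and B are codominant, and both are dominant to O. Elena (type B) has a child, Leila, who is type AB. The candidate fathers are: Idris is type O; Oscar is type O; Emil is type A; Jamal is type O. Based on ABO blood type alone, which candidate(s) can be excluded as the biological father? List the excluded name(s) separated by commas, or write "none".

A candidate is excluded only if no genotype consistent with his phenotype could produce a type AB child with a type B mother.
Idris (type O): no genotype consistent with that phenotype can produce a type-AB child with a type-B mother.
Oscar (type O): no genotype consistent with that phenotype can produce a type-AB child with a type-B mother.
Jamal (type O): no genotype consistent with that phenotype can produce a type-AB child with a type-B mother.

Idris, Oscar, Jamal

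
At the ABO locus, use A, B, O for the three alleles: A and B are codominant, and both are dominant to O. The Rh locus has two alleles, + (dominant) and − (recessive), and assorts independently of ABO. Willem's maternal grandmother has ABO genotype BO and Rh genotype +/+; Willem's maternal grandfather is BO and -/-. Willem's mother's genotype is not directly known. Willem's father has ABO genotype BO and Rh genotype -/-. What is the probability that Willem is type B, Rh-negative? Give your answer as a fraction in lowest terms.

Willem's mother's ABO genotype from BO × BO: 1/4 BB, 1/2 BO, 1/4 OO.
Crossing each possibility with the father BO and summing P(type B): 1/4·1 + 1/2·3/4 + 1/4·1/2 = 3/4.
Similarly for Rh via the mother's Rh distribution: P(Rh-) = 1/2.
Independent loci: 3/4 × 1/2 = 3/8.

3/8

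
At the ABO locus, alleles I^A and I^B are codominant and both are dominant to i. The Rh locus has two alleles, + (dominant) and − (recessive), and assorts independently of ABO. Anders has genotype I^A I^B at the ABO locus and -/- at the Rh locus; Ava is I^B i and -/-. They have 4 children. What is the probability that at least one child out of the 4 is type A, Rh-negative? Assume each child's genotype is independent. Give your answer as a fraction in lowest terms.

175/256

ABO cross I^A I^B × I^B i → 1/4 A, 1/2 B, 1/4 AB.
Rh cross -/- × -/- → 1 Rh-; so P(type A, Rh-negative) = 1/4 × 1 = 1/4 per child.
P(none) = (3/4)^4 = 81/256; P(at least one) = 1 − 81/256 = 175/256.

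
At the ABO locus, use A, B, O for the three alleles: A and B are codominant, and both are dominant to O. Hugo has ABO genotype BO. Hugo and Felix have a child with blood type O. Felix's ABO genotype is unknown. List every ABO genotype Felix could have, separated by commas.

For each candidate genotype of Felix, check whether crossing it with BO can produce every observed child phenotype.
  AA → possible child types {A, AB} ✗
  AB → possible child types {A, B, AB} ✗
  AO → possible child types {O, A, B, AB} ✓
  BB → possible child types {B} ✗
  BO → possible child types {O, B} ✓
  OO → possible child types {O, B} ✓

AO, BO, OO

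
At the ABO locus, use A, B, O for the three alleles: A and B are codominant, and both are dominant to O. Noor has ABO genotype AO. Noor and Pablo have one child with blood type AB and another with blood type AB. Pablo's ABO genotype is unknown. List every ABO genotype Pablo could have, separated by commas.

For each candidate genotype of Pablo, check whether crossing it with AO can produce every observed child phenotype.
  AA → possible child types {A} ✗
  AB → possible child types {A, B, AB} ✓
  AO → possible child types {O, A} ✗
  BB → possible child types {B, AB} ✓
  BO → possible child types {O, A, B, AB} ✓
  OO → possible child types {O, A} ✗

AB, BB, BO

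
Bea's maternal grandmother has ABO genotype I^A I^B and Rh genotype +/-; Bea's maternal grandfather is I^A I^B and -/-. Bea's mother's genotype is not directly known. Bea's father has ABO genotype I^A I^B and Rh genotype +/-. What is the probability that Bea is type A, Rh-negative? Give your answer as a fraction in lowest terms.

3/32

Bea's mother's ABO genotype from I^A I^B × I^A I^B: 1/4 I^A I^A, 1/2 I^A I^B, 1/4 I^B I^B.
Crossing each possibility with the father I^A I^B and summing P(type A): 1/4·1/2 + 1/2·1/4 + 1/4·0 = 1/4.
Similarly for Rh via the mother's Rh distribution: P(Rh-) = 3/8.
Independent loci: 1/4 × 3/8 = 3/32.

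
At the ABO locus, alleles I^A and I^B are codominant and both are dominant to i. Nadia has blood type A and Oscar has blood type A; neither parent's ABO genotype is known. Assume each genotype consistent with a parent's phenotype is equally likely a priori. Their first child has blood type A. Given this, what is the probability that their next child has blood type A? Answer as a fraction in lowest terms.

Possible genotypes: Nadia ∈ {I^A I^A, I^A i}; Oscar ∈ {I^A I^A, I^A i}.
Weight each parental genotype pair by prior × P(type-A child):
  I^A I^A × I^A I^A: posterior weight 4/15; P(next child type A) = 1.
  I^A I^A × I^A i: posterior weight 4/15; P(next child type A) = 1.
  I^A i × I^A I^A: posterior weight 4/15; P(next child type A) = 1.
  I^A i × I^A i: posterior weight 1/5; P(next child type A) = 3/4.
Weighted sum = 19/20.

19/20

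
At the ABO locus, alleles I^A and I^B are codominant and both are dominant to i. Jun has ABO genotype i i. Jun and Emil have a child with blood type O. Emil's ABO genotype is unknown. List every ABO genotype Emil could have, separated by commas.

I^A i, I^B i, i i

For each candidate genotype of Emil, check whether crossing it with i i can produce every observed child phenotype.
  I^A I^A → possible child types {A} ✗
  I^A I^B → possible child types {A, B} ✗
  I^A i → possible child types {O, A} ✓
  I^B I^B → possible child types {B} ✗
  I^B i → possible child types {O, B} ✓
  i i → possible child types {O} ✓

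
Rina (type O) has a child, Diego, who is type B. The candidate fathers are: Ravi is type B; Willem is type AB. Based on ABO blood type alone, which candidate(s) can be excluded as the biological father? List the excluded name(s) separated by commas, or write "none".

A candidate is excluded only if no genotype consistent with his phenotype could produce a type B child with a type O mother.
Every candidate has at least one consistent genotype combination, so none can be excluded.

none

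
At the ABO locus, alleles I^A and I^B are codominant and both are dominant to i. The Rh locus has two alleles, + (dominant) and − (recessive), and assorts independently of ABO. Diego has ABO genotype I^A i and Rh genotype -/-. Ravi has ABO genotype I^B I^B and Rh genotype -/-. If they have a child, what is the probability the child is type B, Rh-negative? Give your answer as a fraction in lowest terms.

ABO cross I^A i × I^B I^B → offspring phenotypes: 1/2 B, 1/2 AB.
Rh cross -/- × -/- → 1 Rh-.
Independent loci: P(type B, Rh-negative) = 1/2 × 1 = 1/2.

1/2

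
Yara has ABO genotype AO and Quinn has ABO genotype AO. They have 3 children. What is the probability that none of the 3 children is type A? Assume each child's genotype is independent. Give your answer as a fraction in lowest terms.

ABO cross AO × AO → 1/4 O, 3/4 A.
So P(type A) = 3/4 per child.
P(not type A) = 1/4 for one child; (1/4)^3 = 1/64.

1/64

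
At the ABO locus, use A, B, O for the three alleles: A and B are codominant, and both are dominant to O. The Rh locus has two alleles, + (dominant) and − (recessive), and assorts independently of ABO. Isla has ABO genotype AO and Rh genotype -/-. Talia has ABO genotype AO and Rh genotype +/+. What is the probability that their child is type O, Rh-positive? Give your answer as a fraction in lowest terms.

ABO cross AO × AO → offspring phenotypes: 1/4 O, 3/4 A.
Rh cross -/- × +/+ → 1 Rh+.
Independent loci: P(type O, Rh-positive) = 1/4 × 1 = 1/4.

1/4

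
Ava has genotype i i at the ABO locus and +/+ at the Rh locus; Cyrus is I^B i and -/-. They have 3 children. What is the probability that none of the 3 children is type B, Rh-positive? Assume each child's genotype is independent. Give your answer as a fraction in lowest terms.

ABO cross i i × I^B i → 1/2 O, 1/2 B.
Rh cross +/+ × -/- → 1 Rh+; so P(type B, Rh-positive) = 1/2 × 1 = 1/2 per child.
P(not type B, Rh-positive) = 1/2 for one child; (1/2)^3 = 1/8.

1/8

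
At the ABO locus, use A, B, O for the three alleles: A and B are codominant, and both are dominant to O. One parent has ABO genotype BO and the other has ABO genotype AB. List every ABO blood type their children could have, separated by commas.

Gametes from BO × AB give offspring ABO genotypes AB, AO, BB, BO, i.e. phenotypes A, B, AB.

A, B, AB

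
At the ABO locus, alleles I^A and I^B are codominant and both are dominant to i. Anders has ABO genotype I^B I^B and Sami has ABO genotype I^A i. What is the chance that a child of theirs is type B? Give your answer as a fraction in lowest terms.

ABO cross I^B I^B × I^A i → offspring phenotypes: 1/2 B, 1/2 AB.
So P(type B) = 1/2.

1/2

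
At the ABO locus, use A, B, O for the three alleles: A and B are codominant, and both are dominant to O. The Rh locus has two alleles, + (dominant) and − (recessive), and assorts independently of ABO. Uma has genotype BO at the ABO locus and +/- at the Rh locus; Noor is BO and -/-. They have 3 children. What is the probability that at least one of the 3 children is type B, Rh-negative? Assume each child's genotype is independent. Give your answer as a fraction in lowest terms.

ABO cross BO × BO → 1/4 O, 3/4 B.
Rh cross +/- × -/- → 1/2 Rh+, 1/2 Rh-; so P(type B, Rh-negative) = 3/4 × 1/2 = 3/8 per child.
P(none) = (5/8)^3 = 125/512; P(at least one) = 1 − 125/512 = 387/512.

387/512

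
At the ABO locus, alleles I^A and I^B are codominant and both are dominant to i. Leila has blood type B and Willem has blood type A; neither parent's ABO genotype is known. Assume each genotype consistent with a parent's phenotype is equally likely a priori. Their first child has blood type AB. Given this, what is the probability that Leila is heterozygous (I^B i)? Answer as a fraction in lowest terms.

Possible genotypes: Leila ∈ {I^B I^B, I^B i}; Willem ∈ {I^A I^A, I^A i}.
Weight each parental genotype pair by prior × P(type-AB child):
  I^B I^B × I^A I^A: posterior weight 4/9.
  I^B I^B × I^A i: posterior weight 2/9.
  I^B i × I^A I^A: posterior weight 2/9.
  I^B i × I^A i: posterior weight 1/9.
Sum the posterior weight over pairs where Leila is I^B i: 1/3.

1/3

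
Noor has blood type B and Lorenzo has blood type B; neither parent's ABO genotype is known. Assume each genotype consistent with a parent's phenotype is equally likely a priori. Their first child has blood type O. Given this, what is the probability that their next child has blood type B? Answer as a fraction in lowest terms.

Possible genotypes: Noor ∈ {I^B I^B, I^B i}; Lorenzo ∈ {I^B I^B, I^B i}.
Weight each parental genotype pair by prior × P(type-O child):
  I^B i × I^B i: posterior weight 1; P(next child type B) = 3/4.
Weighted sum = 3/4.

3/4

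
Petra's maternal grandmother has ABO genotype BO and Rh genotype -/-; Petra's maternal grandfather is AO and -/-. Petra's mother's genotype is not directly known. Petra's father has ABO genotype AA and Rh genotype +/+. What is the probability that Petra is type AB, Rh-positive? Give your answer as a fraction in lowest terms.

Petra's mother's ABO genotype from BO × AO: 1/4 AB, 1/4 AO, 1/4 BO, 1/4 OO.
Crossing each possibility with the father AA and summing P(type AB): 1/4·1/2 + 1/4·0 + 1/4·1/2 + 1/4·0 = 1/4.
Similarly for Rh via the mother's Rh distribution: P(Rh+) = 1.
Independent loci: 1/4 × 1 = 1/4.

1/4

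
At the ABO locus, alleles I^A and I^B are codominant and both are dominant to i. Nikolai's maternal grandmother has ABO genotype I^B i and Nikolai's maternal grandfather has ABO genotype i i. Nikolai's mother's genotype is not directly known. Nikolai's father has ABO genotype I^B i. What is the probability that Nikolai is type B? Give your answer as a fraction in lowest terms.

Nikolai's mother's ABO genotype from I^B i × i i: 1/2 I^B i, 1/2 i i.
Crossing each possibility with the father I^B i and summing P(type B): 1/2·3/4 + 1/2·1/2 = 5/8.

5/8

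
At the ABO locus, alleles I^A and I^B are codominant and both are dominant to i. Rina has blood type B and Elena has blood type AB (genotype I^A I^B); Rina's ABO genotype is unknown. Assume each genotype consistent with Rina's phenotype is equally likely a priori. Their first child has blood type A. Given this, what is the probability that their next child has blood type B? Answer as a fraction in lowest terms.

1/2

Possible genotypes: Rina ∈ {I^B I^B, I^B i}; Elena ∈ {I^A I^B}.
Weight each parental genotype pair by prior × P(type-A child):
  I^B i × I^A I^B: posterior weight 1; P(next child type B) = 1/2.
Weighted sum = 1/2.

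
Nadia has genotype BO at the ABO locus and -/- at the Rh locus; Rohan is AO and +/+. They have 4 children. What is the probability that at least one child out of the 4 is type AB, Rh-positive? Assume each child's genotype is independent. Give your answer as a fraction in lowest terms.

175/256

ABO cross BO × AO → 1/4 O, 1/4 A, 1/4 B, 1/4 AB.
Rh cross -/- × +/+ → 1 Rh+; so P(type AB, Rh-positive) = 1/4 × 1 = 1/4 per child.
P(none) = (3/4)^4 = 81/256; P(at least one) = 1 − 81/256 = 175/256.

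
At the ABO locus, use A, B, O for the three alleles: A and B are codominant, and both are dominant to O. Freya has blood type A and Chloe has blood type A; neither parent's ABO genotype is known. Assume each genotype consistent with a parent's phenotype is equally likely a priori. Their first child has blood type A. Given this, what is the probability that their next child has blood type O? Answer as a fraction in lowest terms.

1/20

Possible genotypes: Freya ∈ {AA, AO}; Chloe ∈ {AA, AO}.
Weight each parental genotype pair by prior × P(type-A child):
  AA × AA: posterior weight 4/15; P(next child type O) = 0.
  AA × AO: posterior weight 4/15; P(next child type O) = 0.
  AO × AA: posterior weight 4/15; P(next child type O) = 0.
  AO × AO: posterior weight 1/5; P(next child type O) = 1/4.
Weighted sum = 1/20.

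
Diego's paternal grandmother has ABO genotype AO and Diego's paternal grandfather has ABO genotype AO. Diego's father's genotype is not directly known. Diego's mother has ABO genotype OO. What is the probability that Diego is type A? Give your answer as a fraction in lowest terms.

1/2

Diego's father's ABO genotype from AO × AO: 1/4 AA, 1/2 AO, 1/4 OO.
Crossing each possibility with the mother OO and summing P(type A): 1/4·1 + 1/2·1/2 + 1/4·0 = 1/2.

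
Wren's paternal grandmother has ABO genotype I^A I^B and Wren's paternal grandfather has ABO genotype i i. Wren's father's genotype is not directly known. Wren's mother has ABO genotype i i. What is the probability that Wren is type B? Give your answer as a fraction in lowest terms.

1/4

Wren's father's ABO genotype from I^A I^B × i i: 1/2 I^A i, 1/2 I^B i.
Crossing each possibility with the mother i i and summing P(type B): 1/2·0 + 1/2·1/2 = 1/4.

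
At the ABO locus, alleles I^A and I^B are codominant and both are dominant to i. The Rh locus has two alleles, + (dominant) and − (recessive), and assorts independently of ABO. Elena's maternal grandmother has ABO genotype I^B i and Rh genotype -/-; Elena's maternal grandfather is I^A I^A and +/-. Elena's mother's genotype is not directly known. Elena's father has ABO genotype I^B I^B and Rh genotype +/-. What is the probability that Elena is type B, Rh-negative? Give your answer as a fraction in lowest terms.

3/16

Elena's mother's ABO genotype from I^B i × I^A I^A: 1/2 I^A I^B, 1/2 I^A i.
Crossing each possibility with the father I^B I^B and summing P(type B): 1/2·1/2 + 1/2·1/2 = 1/2.
Similarly for Rh via the mother's Rh distribution: P(Rh-) = 3/8.
Independent loci: 1/2 × 3/8 = 3/16.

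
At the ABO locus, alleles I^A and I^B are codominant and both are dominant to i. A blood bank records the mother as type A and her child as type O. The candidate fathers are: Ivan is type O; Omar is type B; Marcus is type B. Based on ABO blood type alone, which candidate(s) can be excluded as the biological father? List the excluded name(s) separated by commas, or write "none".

A candidate is excluded only if no genotype consistent with his phenotype could produce a type O child with a type A mother.
Every candidate has at least one consistent genotype combination, so none can be excluded.

none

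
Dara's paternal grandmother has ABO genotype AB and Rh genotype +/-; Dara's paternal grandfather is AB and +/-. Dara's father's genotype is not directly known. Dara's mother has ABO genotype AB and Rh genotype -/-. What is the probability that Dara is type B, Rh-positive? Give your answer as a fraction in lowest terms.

Dara's father's ABO genotype from AB × AB: 1/4 AA, 1/2 AB, 1/4 BB.
Crossing each possibility with the mother AB and summing P(type B): 1/4·0 + 1/2·1/4 + 1/4·1/2 = 1/4.
Similarly for Rh via the father's Rh distribution: P(Rh+) = 1/2.
Independent loci: 1/4 × 1/2 = 1/8.

1/8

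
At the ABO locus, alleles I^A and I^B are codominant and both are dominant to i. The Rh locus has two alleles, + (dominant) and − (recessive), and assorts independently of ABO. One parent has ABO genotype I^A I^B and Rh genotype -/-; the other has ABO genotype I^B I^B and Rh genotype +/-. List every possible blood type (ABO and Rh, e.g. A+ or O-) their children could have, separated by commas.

Gametes from I^A I^B × I^B I^B give offspring ABO genotypes I^A I^B, I^B I^B, i.e. phenotypes B, AB.
Rh cross -/- × +/- → phenotypes Rh+, Rh-.
Combining independently: B+, B-, AB+, AB-.

B+, B-, AB+, AB-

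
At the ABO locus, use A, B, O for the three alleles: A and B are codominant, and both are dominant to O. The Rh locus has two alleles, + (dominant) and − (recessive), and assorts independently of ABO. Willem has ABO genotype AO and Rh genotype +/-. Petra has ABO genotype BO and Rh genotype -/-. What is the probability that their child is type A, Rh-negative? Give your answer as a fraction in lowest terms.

1/8

ABO cross AO × BO → offspring phenotypes: 1/4 O, 1/4 A, 1/4 B, 1/4 AB.
Rh cross +/- × -/- → 1/2 Rh+, 1/2 Rh-.
Independent loci: P(type A, Rh-negative) = 1/4 × 1/2 = 1/8.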